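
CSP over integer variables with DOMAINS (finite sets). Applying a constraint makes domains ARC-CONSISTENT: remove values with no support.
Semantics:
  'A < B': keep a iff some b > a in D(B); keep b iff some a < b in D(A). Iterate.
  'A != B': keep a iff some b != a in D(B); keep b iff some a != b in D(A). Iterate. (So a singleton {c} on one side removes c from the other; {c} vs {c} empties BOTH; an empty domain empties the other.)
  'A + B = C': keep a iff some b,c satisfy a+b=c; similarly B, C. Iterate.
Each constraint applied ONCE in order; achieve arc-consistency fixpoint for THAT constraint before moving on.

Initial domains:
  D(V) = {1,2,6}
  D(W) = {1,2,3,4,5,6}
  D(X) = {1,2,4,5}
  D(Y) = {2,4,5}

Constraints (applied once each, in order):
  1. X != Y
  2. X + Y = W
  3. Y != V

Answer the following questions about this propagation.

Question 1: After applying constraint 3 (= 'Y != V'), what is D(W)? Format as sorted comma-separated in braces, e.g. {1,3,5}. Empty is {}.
Constraint 1 (X != Y) on D(X)={1,2,4,5} D(Y)={2,4,5}: no change
Constraint 2 (X + Y = W) on D(X)={1,2,4,5} D(Y)={2,4,5} D(W)={1,2,3,4,5,6}: X {1,2,4,5}->{1,2,4}; W {1,2,3,4,5,6}->{3,4,5,6}
Constraint 3 (Y != V) on D(Y)={2,4,5} D(V)={1,2,6}: no change
So after constraint 3: D(W) = {3,4,5,6}

Answer: {3,4,5,6}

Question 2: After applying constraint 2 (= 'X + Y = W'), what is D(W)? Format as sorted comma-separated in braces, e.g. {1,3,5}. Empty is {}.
Answer: {3,4,5,6}

Derivation:
Constraint 1 (X != Y) on D(X)={1,2,4,5} D(Y)={2,4,5}: no change
Constraint 2 (X + Y = W) on D(X)={1,2,4,5} D(Y)={2,4,5} D(W)={1,2,3,4,5,6}: X {1,2,4,5}->{1,2,4}; W {1,2,3,4,5,6}->{3,4,5,6}
So after constraint 2: D(W) = {3,4,5,6}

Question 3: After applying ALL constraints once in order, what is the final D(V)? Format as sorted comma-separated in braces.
Constraint 1 (X != Y) on D(X)={1,2,4,5} D(Y)={2,4,5}: no change
Constraint 2 (X + Y = W) on D(X)={1,2,4,5} D(Y)={2,4,5} D(W)={1,2,3,4,5,6}: X {1,2,4,5}->{1,2,4}; W {1,2,3,4,5,6}->{3,4,5,6}
Constraint 3 (Y != V) on D(Y)={2,4,5} D(V)={1,2,6}: no change
So after all 3 constraints: D(V) = {1,2,6}

Answer: {1,2,6}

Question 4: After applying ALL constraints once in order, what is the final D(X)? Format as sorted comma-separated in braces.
Constraint 1 (X != Y) on D(X)={1,2,4,5} D(Y)={2,4,5}: no change
Constraint 2 (X + Y = W) on D(X)={1,2,4,5} D(Y)={2,4,5} D(W)={1,2,3,4,5,6}: X {1,2,4,5}->{1,2,4}; W {1,2,3,4,5,6}->{3,4,5,6}
Constraint 3 (Y != V) on D(Y)={2,4,5} D(V)={1,2,6}: no change
So after all 3 constraints: D(X) = {1,2,4}

Answer: {1,2,4}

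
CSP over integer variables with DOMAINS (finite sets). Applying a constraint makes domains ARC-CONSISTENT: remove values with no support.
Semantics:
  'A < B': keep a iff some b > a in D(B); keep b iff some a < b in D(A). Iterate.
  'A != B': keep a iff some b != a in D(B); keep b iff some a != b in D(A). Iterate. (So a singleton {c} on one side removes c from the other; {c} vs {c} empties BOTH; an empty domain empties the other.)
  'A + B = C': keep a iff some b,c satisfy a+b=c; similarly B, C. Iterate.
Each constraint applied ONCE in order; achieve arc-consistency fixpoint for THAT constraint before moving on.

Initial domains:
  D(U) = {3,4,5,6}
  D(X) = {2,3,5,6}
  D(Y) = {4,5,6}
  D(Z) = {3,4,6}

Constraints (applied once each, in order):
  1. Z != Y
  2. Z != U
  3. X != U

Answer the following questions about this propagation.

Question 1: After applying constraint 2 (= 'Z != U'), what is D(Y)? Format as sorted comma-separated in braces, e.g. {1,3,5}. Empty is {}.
Answer: {4,5,6}

Derivation:
Constraint 1 (Z != Y) on D(Z)={3,4,6} D(Y)={4,5,6}: no change
Constraint 2 (Z != U) on D(Z)={3,4,6} D(U)={3,4,5,6}: no change
So after constraint 2: D(Y) = {4,5,6}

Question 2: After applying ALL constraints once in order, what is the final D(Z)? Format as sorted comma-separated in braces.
Constraint 1 (Z != Y) on D(Z)={3,4,6} D(Y)={4,5,6}: no change
Constraint 2 (Z != U) on D(Z)={3,4,6} D(U)={3,4,5,6}: no change
Constraint 3 (X != U) on D(X)={2,3,5,6} D(U)={3,4,5,6}: no change
So after all 3 constraints: D(Z) = {3,4,6}

Answer: {3,4,6}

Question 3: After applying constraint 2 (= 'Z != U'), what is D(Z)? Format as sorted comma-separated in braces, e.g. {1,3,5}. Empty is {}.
Constraint 1 (Z != Y) on D(Z)={3,4,6} D(Y)={4,5,6}: no change
Constraint 2 (Z != U) on D(Z)={3,4,6} D(U)={3,4,5,6}: no change
So after constraint 2: D(Z) = {3,4,6}

Answer: {3,4,6}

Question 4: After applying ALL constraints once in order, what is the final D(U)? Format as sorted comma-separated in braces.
Answer: {3,4,5,6}

Derivation:
Constraint 1 (Z != Y) on D(Z)={3,4,6} D(Y)={4,5,6}: no change
Constraint 2 (Z != U) on D(Z)={3,4,6} D(U)={3,4,5,6}: no change
Constraint 3 (X != U) on D(X)={2,3,5,6} D(U)={3,4,5,6}: no change
So after all 3 constraints: D(U) = {3,4,5,6}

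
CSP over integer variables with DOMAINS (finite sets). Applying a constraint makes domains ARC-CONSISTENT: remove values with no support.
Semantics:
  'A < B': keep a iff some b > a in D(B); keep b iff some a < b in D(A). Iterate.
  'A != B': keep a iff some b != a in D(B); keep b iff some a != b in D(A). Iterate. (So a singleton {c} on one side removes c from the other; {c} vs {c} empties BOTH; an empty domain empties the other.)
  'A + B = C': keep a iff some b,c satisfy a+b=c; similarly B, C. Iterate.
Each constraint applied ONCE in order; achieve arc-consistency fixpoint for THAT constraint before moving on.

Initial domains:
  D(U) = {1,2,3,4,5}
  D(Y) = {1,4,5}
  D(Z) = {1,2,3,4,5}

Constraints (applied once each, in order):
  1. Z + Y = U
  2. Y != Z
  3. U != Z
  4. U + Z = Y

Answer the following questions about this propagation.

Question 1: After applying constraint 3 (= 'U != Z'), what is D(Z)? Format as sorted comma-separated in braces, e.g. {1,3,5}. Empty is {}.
Answer: {1,2,3,4}

Derivation:
Constraint 1 (Z + Y = U) on D(Z)={1,2,3,4,5} D(Y)={1,4,5} D(U)={1,2,3,4,5}: Z {1,2,3,4,5}->{1,2,3,4}; Y {1,4,5}->{1,4}; U {1,2,3,4,5}->{2,3,4,5}
Constraint 2 (Y != Z) on D(Y)={1,4} D(Z)={1,2,3,4}: no change
Constraint 3 (U != Z) on D(U)={2,3,4,5} D(Z)={1,2,3,4}: no change
So after constraint 3: D(Z) = {1,2,3,4}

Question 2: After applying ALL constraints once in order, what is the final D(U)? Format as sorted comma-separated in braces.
Constraint 1 (Z + Y = U) on D(Z)={1,2,3,4,5} D(Y)={1,4,5} D(U)={1,2,3,4,5}: Z {1,2,3,4,5}->{1,2,3,4}; Y {1,4,5}->{1,4}; U {1,2,3,4,5}->{2,3,4,5}
Constraint 2 (Y != Z) on D(Y)={1,4} D(Z)={1,2,3,4}: no change
Constraint 3 (U != Z) on D(U)={2,3,4,5} D(Z)={1,2,3,4}: no change
Constraint 4 (U + Z = Y) on D(U)={2,3,4,5} D(Z)={1,2,3,4} D(Y)={1,4}: U {2,3,4,5}->{2,3}; Z {1,2,3,4}->{1,2}; Y {1,4}->{4}
So after all 4 constraints: D(U) = {2,3}

Answer: {2,3}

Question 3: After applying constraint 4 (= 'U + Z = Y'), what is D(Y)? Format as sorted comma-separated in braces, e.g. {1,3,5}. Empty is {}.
Answer: {4}

Derivation:
Constraint 1 (Z + Y = U) on D(Z)={1,2,3,4,5} D(Y)={1,4,5} D(U)={1,2,3,4,5}: Z {1,2,3,4,5}->{1,2,3,4}; Y {1,4,5}->{1,4}; U {1,2,3,4,5}->{2,3,4,5}
Constraint 2 (Y != Z) on D(Y)={1,4} D(Z)={1,2,3,4}: no change
Constraint 3 (U != Z) on D(U)={2,3,4,5} D(Z)={1,2,3,4}: no change
Constraint 4 (U + Z = Y) on D(U)={2,3,4,5} D(Z)={1,2,3,4} D(Y)={1,4}: U {2,3,4,5}->{2,3}; Z {1,2,3,4}->{1,2}; Y {1,4}->{4}
So after constraint 4: D(Y) = {4}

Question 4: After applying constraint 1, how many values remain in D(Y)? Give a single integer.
Constraint 1 (Z + Y = U) on D(Z)={1,2,3,4,5} D(Y)={1,4,5} D(U)={1,2,3,4,5}: Z {1,2,3,4,5}->{1,2,3,4}; Y {1,4,5}->{1,4}; U {1,2,3,4,5}->{2,3,4,5}
So after constraint 1: D(Y)={1,4}, size = 2

Answer: 2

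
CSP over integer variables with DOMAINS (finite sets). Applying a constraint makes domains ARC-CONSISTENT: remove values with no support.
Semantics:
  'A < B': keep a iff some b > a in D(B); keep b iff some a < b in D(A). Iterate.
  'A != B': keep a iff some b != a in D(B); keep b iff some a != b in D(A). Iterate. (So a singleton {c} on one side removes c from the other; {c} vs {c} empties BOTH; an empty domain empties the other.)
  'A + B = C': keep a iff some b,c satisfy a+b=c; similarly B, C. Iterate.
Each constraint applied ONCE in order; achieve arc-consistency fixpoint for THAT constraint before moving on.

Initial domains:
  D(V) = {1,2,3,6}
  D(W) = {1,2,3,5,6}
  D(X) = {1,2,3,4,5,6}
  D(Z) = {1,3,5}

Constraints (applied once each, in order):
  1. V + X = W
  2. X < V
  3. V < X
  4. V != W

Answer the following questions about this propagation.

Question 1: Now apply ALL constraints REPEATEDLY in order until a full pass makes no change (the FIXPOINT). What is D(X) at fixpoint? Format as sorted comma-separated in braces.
pass 0 (initial): D(X)={1,2,3,4,5,6}
pass 1: V {1,2,3,6}->{}; W {1,2,3,5,6}->{}; X {1,2,3,4,5,6}->{}
pass 2: no change
Fixpoint after 2 passes: D(X) = {}

Answer: {}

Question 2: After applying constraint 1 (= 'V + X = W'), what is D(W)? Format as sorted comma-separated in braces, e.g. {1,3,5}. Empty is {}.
Constraint 1 (V + X = W) on D(V)={1,2,3,6} D(X)={1,2,3,4,5,6} D(W)={1,2,3,5,6}: V {1,2,3,6}->{1,2,3}; X {1,2,3,4,5,6}->{1,2,3,4,5}; W {1,2,3,5,6}->{2,3,5,6}
So after constraint 1: D(W) = {2,3,5,6}

Answer: {2,3,5,6}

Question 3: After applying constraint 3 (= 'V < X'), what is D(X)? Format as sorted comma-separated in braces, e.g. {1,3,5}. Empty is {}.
Constraint 1 (V + X = W) on D(V)={1,2,3,6} D(X)={1,2,3,4,5,6} D(W)={1,2,3,5,6}: V {1,2,3,6}->{1,2,3}; X {1,2,3,4,5,6}->{1,2,3,4,5}; W {1,2,3,5,6}->{2,3,5,6}
Constraint 2 (X < V) on D(X)={1,2,3,4,5} D(V)={1,2,3}: X {1,2,3,4,5}->{1,2}; V {1,2,3}->{2,3}
Constraint 3 (V < X) on D(V)={2,3} D(X)={1,2}: V {2,3}->{}; X {1,2}->{}
So after constraint 3: D(X) = {}

Answer: {}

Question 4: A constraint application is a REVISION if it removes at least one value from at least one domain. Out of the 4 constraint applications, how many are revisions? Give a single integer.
Constraint 1 (V + X = W) on D(V)={1,2,3,6} D(X)={1,2,3,4,5,6} D(W)={1,2,3,5,6}: V {1,2,3,6}->{1,2,3}; X {1,2,3,4,5,6}->{1,2,3,4,5}; W {1,2,3,5,6}->{2,3,5,6} => REVISION
Constraint 2 (X < V) on D(X)={1,2,3,4,5} D(V)={1,2,3}: X {1,2,3,4,5}->{1,2}; V {1,2,3}->{2,3} => REVISION
Constraint 3 (V < X) on D(V)={2,3} D(X)={1,2}: V {2,3}->{}; X {1,2}->{} => REVISION
Constraint 4 (V != W) on D(V)={} D(W)={2,3,5,6}: W {2,3,5,6}->{} => REVISION
Total revisions = 4

Answer: 4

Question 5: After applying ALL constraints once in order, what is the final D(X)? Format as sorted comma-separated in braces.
Constraint 1 (V + X = W) on D(V)={1,2,3,6} D(X)={1,2,3,4,5,6} D(W)={1,2,3,5,6}: V {1,2,3,6}->{1,2,3}; X {1,2,3,4,5,6}->{1,2,3,4,5}; W {1,2,3,5,6}->{2,3,5,6}
Constraint 2 (X < V) on D(X)={1,2,3,4,5} D(V)={1,2,3}: X {1,2,3,4,5}->{1,2}; V {1,2,3}->{2,3}
Constraint 3 (V < X) on D(V)={2,3} D(X)={1,2}: V {2,3}->{}; X {1,2}->{}
Constraint 4 (V != W) on D(V)={} D(W)={2,3,5,6}: W {2,3,5,6}->{}
So after all 4 constraints: D(X) = {}

Answer: {}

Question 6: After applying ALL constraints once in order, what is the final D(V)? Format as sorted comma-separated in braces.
Constraint 1 (V + X = W) on D(V)={1,2,3,6} D(X)={1,2,3,4,5,6} D(W)={1,2,3,5,6}: V {1,2,3,6}->{1,2,3}; X {1,2,3,4,5,6}->{1,2,3,4,5}; W {1,2,3,5,6}->{2,3,5,6}
Constraint 2 (X < V) on D(X)={1,2,3,4,5} D(V)={1,2,3}: X {1,2,3,4,5}->{1,2}; V {1,2,3}->{2,3}
Constraint 3 (V < X) on D(V)={2,3} D(X)={1,2}: V {2,3}->{}; X {1,2}->{}
Constraint 4 (V != W) on D(V)={} D(W)={2,3,5,6}: W {2,3,5,6}->{}
So after all 4 constraints: D(V) = {}

Answer: {}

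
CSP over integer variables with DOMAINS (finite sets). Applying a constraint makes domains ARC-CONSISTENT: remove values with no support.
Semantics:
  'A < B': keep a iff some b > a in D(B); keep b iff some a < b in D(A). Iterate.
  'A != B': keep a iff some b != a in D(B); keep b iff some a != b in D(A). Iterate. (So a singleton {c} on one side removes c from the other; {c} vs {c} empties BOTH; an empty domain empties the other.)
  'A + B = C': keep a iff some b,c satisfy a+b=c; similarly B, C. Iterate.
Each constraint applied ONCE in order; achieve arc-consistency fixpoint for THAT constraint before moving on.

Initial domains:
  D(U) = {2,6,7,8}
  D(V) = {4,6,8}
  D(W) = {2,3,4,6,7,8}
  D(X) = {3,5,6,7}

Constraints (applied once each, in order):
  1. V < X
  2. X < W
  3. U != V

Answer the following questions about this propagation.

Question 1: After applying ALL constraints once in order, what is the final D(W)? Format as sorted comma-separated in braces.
Answer: {6,7,8}

Derivation:
Constraint 1 (V < X) on D(V)={4,6,8} D(X)={3,5,6,7}: V {4,6,8}->{4,6}; X {3,5,6,7}->{5,6,7}
Constraint 2 (X < W) on D(X)={5,6,7} D(W)={2,3,4,6,7,8}: W {2,3,4,6,7,8}->{6,7,8}
Constraint 3 (U != V) on D(U)={2,6,7,8} D(V)={4,6}: no change
So after all 3 constraints: D(W) = {6,7,8}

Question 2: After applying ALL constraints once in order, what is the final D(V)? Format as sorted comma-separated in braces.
Answer: {4,6}

Derivation:
Constraint 1 (V < X) on D(V)={4,6,8} D(X)={3,5,6,7}: V {4,6,8}->{4,6}; X {3,5,6,7}->{5,6,7}
Constraint 2 (X < W) on D(X)={5,6,7} D(W)={2,3,4,6,7,8}: W {2,3,4,6,7,8}->{6,7,8}
Constraint 3 (U != V) on D(U)={2,6,7,8} D(V)={4,6}: no change
So after all 3 constraints: D(V) = {4,6}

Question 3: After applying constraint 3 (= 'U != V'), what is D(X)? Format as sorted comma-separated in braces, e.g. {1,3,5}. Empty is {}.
Answer: {5,6,7}

Derivation:
Constraint 1 (V < X) on D(V)={4,6,8} D(X)={3,5,6,7}: V {4,6,8}->{4,6}; X {3,5,6,7}->{5,6,7}
Constraint 2 (X < W) on D(X)={5,6,7} D(W)={2,3,4,6,7,8}: W {2,3,4,6,7,8}->{6,7,8}
Constraint 3 (U != V) on D(U)={2,6,7,8} D(V)={4,6}: no change
So after constraint 3: D(X) = {5,6,7}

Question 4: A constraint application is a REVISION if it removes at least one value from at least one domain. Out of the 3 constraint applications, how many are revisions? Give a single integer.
Answer: 2

Derivation:
Constraint 1 (V < X) on D(V)={4,6,8} D(X)={3,5,6,7}: V {4,6,8}->{4,6}; X {3,5,6,7}->{5,6,7} => REVISION
Constraint 2 (X < W) on D(X)={5,6,7} D(W)={2,3,4,6,7,8}: W {2,3,4,6,7,8}->{6,7,8} => REVISION
Constraint 3 (U != V) on D(U)={2,6,7,8} D(V)={4,6}: no change => not a revision
Total revisions = 2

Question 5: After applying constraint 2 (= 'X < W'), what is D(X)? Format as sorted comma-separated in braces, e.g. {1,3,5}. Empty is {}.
Answer: {5,6,7}

Derivation:
Constraint 1 (V < X) on D(V)={4,6,8} D(X)={3,5,6,7}: V {4,6,8}->{4,6}; X {3,5,6,7}->{5,6,7}
Constraint 2 (X < W) on D(X)={5,6,7} D(W)={2,3,4,6,7,8}: W {2,3,4,6,7,8}->{6,7,8}
So after constraint 2: D(X) = {5,6,7}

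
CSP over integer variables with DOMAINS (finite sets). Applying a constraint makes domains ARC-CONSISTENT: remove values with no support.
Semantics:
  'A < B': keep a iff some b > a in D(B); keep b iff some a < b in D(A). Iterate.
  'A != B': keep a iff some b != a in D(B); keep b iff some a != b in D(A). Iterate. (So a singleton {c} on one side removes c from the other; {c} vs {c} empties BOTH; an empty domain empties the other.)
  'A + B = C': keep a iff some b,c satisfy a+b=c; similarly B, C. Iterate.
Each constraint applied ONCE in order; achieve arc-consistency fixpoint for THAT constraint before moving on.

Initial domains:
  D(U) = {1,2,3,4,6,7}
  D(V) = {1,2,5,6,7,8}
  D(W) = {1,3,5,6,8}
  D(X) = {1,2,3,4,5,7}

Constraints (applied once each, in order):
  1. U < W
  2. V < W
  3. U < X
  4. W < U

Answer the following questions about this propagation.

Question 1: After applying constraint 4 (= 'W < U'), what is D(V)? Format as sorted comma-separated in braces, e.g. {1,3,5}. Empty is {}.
Answer: {1,2,5,6,7}

Derivation:
Constraint 1 (U < W) on D(U)={1,2,3,4,6,7} D(W)={1,3,5,6,8}: W {1,3,5,6,8}->{3,5,6,8}
Constraint 2 (V < W) on D(V)={1,2,5,6,7,8} D(W)={3,5,6,8}: V {1,2,5,6,7,8}->{1,2,5,6,7}
Constraint 3 (U < X) on D(U)={1,2,3,4,6,7} D(X)={1,2,3,4,5,7}: U {1,2,3,4,6,7}->{1,2,3,4,6}; X {1,2,3,4,5,7}->{2,3,4,5,7}
Constraint 4 (W < U) on D(W)={3,5,6,8} D(U)={1,2,3,4,6}: W {3,5,6,8}->{3,5}; U {1,2,3,4,6}->{4,6}
So after constraint 4: D(V) = {1,2,5,6,7}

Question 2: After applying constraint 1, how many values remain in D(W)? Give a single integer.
Answer: 4

Derivation:
Constraint 1 (U < W) on D(U)={1,2,3,4,6,7} D(W)={1,3,5,6,8}: W {1,3,5,6,8}->{3,5,6,8}
So after constraint 1: D(W)={3,5,6,8}, size = 4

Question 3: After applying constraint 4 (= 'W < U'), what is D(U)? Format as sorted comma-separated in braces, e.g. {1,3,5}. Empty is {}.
Answer: {4,6}

Derivation:
Constraint 1 (U < W) on D(U)={1,2,3,4,6,7} D(W)={1,3,5,6,8}: W {1,3,5,6,8}->{3,5,6,8}
Constraint 2 (V < W) on D(V)={1,2,5,6,7,8} D(W)={3,5,6,8}: V {1,2,5,6,7,8}->{1,2,5,6,7}
Constraint 3 (U < X) on D(U)={1,2,3,4,6,7} D(X)={1,2,3,4,5,7}: U {1,2,3,4,6,7}->{1,2,3,4,6}; X {1,2,3,4,5,7}->{2,3,4,5,7}
Constraint 4 (W < U) on D(W)={3,5,6,8} D(U)={1,2,3,4,6}: W {3,5,6,8}->{3,5}; U {1,2,3,4,6}->{4,6}
So after constraint 4: D(U) = {4,6}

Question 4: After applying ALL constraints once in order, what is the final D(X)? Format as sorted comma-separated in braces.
Answer: {2,3,4,5,7}

Derivation:
Constraint 1 (U < W) on D(U)={1,2,3,4,6,7} D(W)={1,3,5,6,8}: W {1,3,5,6,8}->{3,5,6,8}
Constraint 2 (V < W) on D(V)={1,2,5,6,7,8} D(W)={3,5,6,8}: V {1,2,5,6,7,8}->{1,2,5,6,7}
Constraint 3 (U < X) on D(U)={1,2,3,4,6,7} D(X)={1,2,3,4,5,7}: U {1,2,3,4,6,7}->{1,2,3,4,6}; X {1,2,3,4,5,7}->{2,3,4,5,7}
Constraint 4 (W < U) on D(W)={3,5,6,8} D(U)={1,2,3,4,6}: W {3,5,6,8}->{3,5}; U {1,2,3,4,6}->{4,6}
So after all 4 constraints: D(X) = {2,3,4,5,7}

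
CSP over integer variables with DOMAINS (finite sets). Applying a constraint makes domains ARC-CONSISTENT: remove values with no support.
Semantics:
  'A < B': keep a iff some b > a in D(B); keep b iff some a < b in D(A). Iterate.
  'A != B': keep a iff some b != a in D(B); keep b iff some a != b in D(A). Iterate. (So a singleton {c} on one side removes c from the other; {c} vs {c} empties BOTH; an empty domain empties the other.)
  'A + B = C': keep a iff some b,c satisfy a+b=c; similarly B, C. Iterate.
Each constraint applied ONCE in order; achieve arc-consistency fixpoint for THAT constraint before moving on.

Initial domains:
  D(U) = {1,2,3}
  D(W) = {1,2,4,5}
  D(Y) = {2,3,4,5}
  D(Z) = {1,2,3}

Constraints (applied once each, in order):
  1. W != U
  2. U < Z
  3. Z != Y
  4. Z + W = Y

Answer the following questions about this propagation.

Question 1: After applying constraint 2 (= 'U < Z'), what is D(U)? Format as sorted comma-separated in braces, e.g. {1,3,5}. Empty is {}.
Answer: {1,2}

Derivation:
Constraint 1 (W != U) on D(W)={1,2,4,5} D(U)={1,2,3}: no change
Constraint 2 (U < Z) on D(U)={1,2,3} D(Z)={1,2,3}: U {1,2,3}->{1,2}; Z {1,2,3}->{2,3}
So after constraint 2: D(U) = {1,2}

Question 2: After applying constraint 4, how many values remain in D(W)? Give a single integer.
Constraint 1 (W != U) on D(W)={1,2,4,5} D(U)={1,2,3}: no change
Constraint 2 (U < Z) on D(U)={1,2,3} D(Z)={1,2,3}: U {1,2,3}->{1,2}; Z {1,2,3}->{2,3}
Constraint 3 (Z != Y) on D(Z)={2,3} D(Y)={2,3,4,5}: no change
Constraint 4 (Z + W = Y) on D(Z)={2,3} D(W)={1,2,4,5} D(Y)={2,3,4,5}: W {1,2,4,5}->{1,2}; Y {2,3,4,5}->{3,4,5}
So after constraint 4: D(W)={1,2}, size = 2

Answer: 2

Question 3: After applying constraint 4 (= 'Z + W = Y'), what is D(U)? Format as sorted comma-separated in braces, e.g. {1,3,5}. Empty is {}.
Constraint 1 (W != U) on D(W)={1,2,4,5} D(U)={1,2,3}: no change
Constraint 2 (U < Z) on D(U)={1,2,3} D(Z)={1,2,3}: U {1,2,3}->{1,2}; Z {1,2,3}->{2,3}
Constraint 3 (Z != Y) on D(Z)={2,3} D(Y)={2,3,4,5}: no change
Constraint 4 (Z + W = Y) on D(Z)={2,3} D(W)={1,2,4,5} D(Y)={2,3,4,5}: W {1,2,4,5}->{1,2}; Y {2,3,4,5}->{3,4,5}
So after constraint 4: D(U) = {1,2}

Answer: {1,2}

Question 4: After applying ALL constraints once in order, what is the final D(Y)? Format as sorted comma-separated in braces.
Answer: {3,4,5}

Derivation:
Constraint 1 (W != U) on D(W)={1,2,4,5} D(U)={1,2,3}: no change
Constraint 2 (U < Z) on D(U)={1,2,3} D(Z)={1,2,3}: U {1,2,3}->{1,2}; Z {1,2,3}->{2,3}
Constraint 3 (Z != Y) on D(Z)={2,3} D(Y)={2,3,4,5}: no change
Constraint 4 (Z + W = Y) on D(Z)={2,3} D(W)={1,2,4,5} D(Y)={2,3,4,5}: W {1,2,4,5}->{1,2}; Y {2,3,4,5}->{3,4,5}
So after all 4 constraints: D(Y) = {3,4,5}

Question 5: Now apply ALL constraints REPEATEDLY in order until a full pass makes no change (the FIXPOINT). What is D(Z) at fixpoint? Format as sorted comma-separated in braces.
pass 0 (initial): D(Z)={1,2,3}
pass 1: U {1,2,3}->{1,2}; W {1,2,4,5}->{1,2}; Y {2,3,4,5}->{3,4,5}; Z {1,2,3}->{2,3}
pass 2: no change
Fixpoint after 2 passes: D(Z) = {2,3}

Answer: {2,3}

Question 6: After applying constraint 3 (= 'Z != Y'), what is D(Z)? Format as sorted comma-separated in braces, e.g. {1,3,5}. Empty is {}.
Constraint 1 (W != U) on D(W)={1,2,4,5} D(U)={1,2,3}: no change
Constraint 2 (U < Z) on D(U)={1,2,3} D(Z)={1,2,3}: U {1,2,3}->{1,2}; Z {1,2,3}->{2,3}
Constraint 3 (Z != Y) on D(Z)={2,3} D(Y)={2,3,4,5}: no change
So after constraint 3: D(Z) = {2,3}

Answer: {2,3}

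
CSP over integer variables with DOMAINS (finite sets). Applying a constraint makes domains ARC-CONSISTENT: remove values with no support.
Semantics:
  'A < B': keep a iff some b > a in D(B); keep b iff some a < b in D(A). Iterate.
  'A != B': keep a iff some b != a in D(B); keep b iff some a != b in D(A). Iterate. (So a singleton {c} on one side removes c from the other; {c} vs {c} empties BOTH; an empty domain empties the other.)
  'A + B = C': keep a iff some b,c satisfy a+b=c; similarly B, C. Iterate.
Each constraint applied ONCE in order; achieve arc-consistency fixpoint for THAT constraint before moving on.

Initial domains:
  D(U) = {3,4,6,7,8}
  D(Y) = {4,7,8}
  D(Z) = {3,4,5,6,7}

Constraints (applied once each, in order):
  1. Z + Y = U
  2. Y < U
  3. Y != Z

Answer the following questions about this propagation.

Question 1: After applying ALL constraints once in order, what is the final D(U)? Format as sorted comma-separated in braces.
Answer: {7,8}

Derivation:
Constraint 1 (Z + Y = U) on D(Z)={3,4,5,6,7} D(Y)={4,7,8} D(U)={3,4,6,7,8}: Z {3,4,5,6,7}->{3,4}; Y {4,7,8}->{4}; U {3,4,6,7,8}->{7,8}
Constraint 2 (Y < U) on D(Y)={4} D(U)={7,8}: no change
Constraint 3 (Y != Z) on D(Y)={4} D(Z)={3,4}: Z {3,4}->{3}
So after all 3 constraints: D(U) = {7,8}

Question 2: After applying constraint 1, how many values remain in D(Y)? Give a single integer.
Answer: 1

Derivation:
Constraint 1 (Z + Y = U) on D(Z)={3,4,5,6,7} D(Y)={4,7,8} D(U)={3,4,6,7,8}: Z {3,4,5,6,7}->{3,4}; Y {4,7,8}->{4}; U {3,4,6,7,8}->{7,8}
So after constraint 1: D(Y)={4}, size = 1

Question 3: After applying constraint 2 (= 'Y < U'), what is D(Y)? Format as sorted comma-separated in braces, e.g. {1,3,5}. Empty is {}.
Answer: {4}

Derivation:
Constraint 1 (Z + Y = U) on D(Z)={3,4,5,6,7} D(Y)={4,7,8} D(U)={3,4,6,7,8}: Z {3,4,5,6,7}->{3,4}; Y {4,7,8}->{4}; U {3,4,6,7,8}->{7,8}
Constraint 2 (Y < U) on D(Y)={4} D(U)={7,8}: no change
So after constraint 2: D(Y) = {4}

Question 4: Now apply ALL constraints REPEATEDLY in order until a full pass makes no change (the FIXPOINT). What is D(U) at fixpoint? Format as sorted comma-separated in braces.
Answer: {7}

Derivation:
pass 0 (initial): D(U)={3,4,6,7,8}
pass 1: U {3,4,6,7,8}->{7,8}; Y {4,7,8}->{4}; Z {3,4,5,6,7}->{3}
pass 2: U {7,8}->{7}
pass 3: no change
Fixpoint after 3 passes: D(U) = {7}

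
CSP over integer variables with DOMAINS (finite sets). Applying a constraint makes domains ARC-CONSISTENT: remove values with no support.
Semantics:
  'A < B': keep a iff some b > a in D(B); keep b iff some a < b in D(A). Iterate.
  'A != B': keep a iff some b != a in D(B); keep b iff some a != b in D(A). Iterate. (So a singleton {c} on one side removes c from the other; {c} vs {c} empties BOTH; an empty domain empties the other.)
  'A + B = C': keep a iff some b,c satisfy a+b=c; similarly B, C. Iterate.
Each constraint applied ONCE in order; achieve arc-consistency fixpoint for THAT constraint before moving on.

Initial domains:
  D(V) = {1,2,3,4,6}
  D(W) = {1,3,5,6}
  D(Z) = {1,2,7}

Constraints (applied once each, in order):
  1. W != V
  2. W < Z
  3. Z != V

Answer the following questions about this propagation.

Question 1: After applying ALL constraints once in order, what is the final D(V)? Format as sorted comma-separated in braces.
Constraint 1 (W != V) on D(W)={1,3,5,6} D(V)={1,2,3,4,6}: no change
Constraint 2 (W < Z) on D(W)={1,3,5,6} D(Z)={1,2,7}: Z {1,2,7}->{2,7}
Constraint 3 (Z != V) on D(Z)={2,7} D(V)={1,2,3,4,6}: no change
So after all 3 constraints: D(V) = {1,2,3,4,6}

Answer: {1,2,3,4,6}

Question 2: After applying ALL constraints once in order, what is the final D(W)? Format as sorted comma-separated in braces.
Answer: {1,3,5,6}

Derivation:
Constraint 1 (W != V) on D(W)={1,3,5,6} D(V)={1,2,3,4,6}: no change
Constraint 2 (W < Z) on D(W)={1,3,5,6} D(Z)={1,2,7}: Z {1,2,7}->{2,7}
Constraint 3 (Z != V) on D(Z)={2,7} D(V)={1,2,3,4,6}: no change
So after all 3 constraints: D(W) = {1,3,5,6}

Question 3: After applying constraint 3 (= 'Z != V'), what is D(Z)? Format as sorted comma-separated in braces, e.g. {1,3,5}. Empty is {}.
Constraint 1 (W != V) on D(W)={1,3,5,6} D(V)={1,2,3,4,6}: no change
Constraint 2 (W < Z) on D(W)={1,3,5,6} D(Z)={1,2,7}: Z {1,2,7}->{2,7}
Constraint 3 (Z != V) on D(Z)={2,7} D(V)={1,2,3,4,6}: no change
So after constraint 3: D(Z) = {2,7}

Answer: {2,7}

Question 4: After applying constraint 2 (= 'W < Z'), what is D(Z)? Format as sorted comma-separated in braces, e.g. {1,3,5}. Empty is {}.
Constraint 1 (W != V) on D(W)={1,3,5,6} D(V)={1,2,3,4,6}: no change
Constraint 2 (W < Z) on D(W)={1,3,5,6} D(Z)={1,2,7}: Z {1,2,7}->{2,7}
So after constraint 2: D(Z) = {2,7}

Answer: {2,7}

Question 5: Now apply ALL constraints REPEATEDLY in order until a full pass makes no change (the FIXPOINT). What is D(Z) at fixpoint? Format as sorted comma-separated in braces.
Answer: {2,7}

Derivation:
pass 0 (initial): D(Z)={1,2,7}
pass 1: Z {1,2,7}->{2,7}
pass 2: no change
Fixpoint after 2 passes: D(Z) = {2,7}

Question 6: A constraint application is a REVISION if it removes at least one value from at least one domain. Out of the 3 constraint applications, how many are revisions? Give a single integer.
Constraint 1 (W != V) on D(W)={1,3,5,6} D(V)={1,2,3,4,6}: no change => not a revision
Constraint 2 (W < Z) on D(W)={1,3,5,6} D(Z)={1,2,7}: Z {1,2,7}->{2,7} => REVISION
Constraint 3 (Z != V) on D(Z)={2,7} D(V)={1,2,3,4,6}: no change => not a revision
Total revisions = 1

Answer: 1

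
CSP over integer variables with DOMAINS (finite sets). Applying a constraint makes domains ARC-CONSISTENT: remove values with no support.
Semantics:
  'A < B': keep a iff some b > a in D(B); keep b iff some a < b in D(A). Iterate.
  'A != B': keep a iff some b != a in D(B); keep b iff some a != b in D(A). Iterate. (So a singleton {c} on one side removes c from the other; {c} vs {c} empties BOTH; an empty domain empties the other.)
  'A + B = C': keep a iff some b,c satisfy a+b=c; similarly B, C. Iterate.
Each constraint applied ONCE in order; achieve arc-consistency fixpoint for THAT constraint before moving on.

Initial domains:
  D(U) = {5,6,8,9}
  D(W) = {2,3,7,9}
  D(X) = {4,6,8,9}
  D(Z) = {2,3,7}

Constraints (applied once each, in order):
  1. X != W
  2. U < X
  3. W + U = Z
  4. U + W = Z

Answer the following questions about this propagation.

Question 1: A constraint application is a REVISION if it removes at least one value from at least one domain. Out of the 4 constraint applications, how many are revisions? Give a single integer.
Answer: 2

Derivation:
Constraint 1 (X != W) on D(X)={4,6,8,9} D(W)={2,3,7,9}: no change => not a revision
Constraint 2 (U < X) on D(U)={5,6,8,9} D(X)={4,6,8,9}: U {5,6,8,9}->{5,6,8}; X {4,6,8,9}->{6,8,9} => REVISION
Constraint 3 (W + U = Z) on D(W)={2,3,7,9} D(U)={5,6,8} D(Z)={2,3,7}: W {2,3,7,9}->{2}; U {5,6,8}->{5}; Z {2,3,7}->{7} => REVISION
Constraint 4 (U + W = Z) on D(U)={5} D(W)={2} D(Z)={7}: no change => not a revision
Total revisions = 2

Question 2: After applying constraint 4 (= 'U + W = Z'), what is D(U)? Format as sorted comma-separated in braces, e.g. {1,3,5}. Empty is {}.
Constraint 1 (X != W) on D(X)={4,6,8,9} D(W)={2,3,7,9}: no change
Constraint 2 (U < X) on D(U)={5,6,8,9} D(X)={4,6,8,9}: U {5,6,8,9}->{5,6,8}; X {4,6,8,9}->{6,8,9}
Constraint 3 (W + U = Z) on D(W)={2,3,7,9} D(U)={5,6,8} D(Z)={2,3,7}: W {2,3,7,9}->{2}; U {5,6,8}->{5}; Z {2,3,7}->{7}
Constraint 4 (U + W = Z) on D(U)={5} D(W)={2} D(Z)={7}: no change
So after constraint 4: D(U) = {5}

Answer: {5}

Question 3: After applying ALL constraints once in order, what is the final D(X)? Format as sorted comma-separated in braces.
Answer: {6,8,9}

Derivation:
Constraint 1 (X != W) on D(X)={4,6,8,9} D(W)={2,3,7,9}: no change
Constraint 2 (U < X) on D(U)={5,6,8,9} D(X)={4,6,8,9}: U {5,6,8,9}->{5,6,8}; X {4,6,8,9}->{6,8,9}
Constraint 3 (W + U = Z) on D(W)={2,3,7,9} D(U)={5,6,8} D(Z)={2,3,7}: W {2,3,7,9}->{2}; U {5,6,8}->{5}; Z {2,3,7}->{7}
Constraint 4 (U + W = Z) on D(U)={5} D(W)={2} D(Z)={7}: no change
So after all 4 constraints: D(X) = {6,8,9}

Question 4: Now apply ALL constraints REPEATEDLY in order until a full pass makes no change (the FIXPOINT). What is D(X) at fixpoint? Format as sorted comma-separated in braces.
Answer: {6,8,9}

Derivation:
pass 0 (initial): D(X)={4,6,8,9}
pass 1: U {5,6,8,9}->{5}; W {2,3,7,9}->{2}; X {4,6,8,9}->{6,8,9}; Z {2,3,7}->{7}
pass 2: no change
Fixpoint after 2 passes: D(X) = {6,8,9}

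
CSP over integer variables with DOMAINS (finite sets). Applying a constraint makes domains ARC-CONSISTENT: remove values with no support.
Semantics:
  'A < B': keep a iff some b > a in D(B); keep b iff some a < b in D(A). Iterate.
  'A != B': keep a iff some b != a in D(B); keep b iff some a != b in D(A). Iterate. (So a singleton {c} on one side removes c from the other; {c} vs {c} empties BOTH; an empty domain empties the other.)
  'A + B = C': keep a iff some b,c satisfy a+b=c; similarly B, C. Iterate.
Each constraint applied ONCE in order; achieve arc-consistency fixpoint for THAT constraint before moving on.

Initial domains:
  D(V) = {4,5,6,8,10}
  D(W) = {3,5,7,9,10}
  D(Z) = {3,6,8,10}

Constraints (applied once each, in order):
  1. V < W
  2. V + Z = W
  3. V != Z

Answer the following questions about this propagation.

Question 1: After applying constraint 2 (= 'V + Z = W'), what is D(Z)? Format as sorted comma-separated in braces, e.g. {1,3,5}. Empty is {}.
Constraint 1 (V < W) on D(V)={4,5,6,8,10} D(W)={3,5,7,9,10}: V {4,5,6,8,10}->{4,5,6,8}; W {3,5,7,9,10}->{5,7,9,10}
Constraint 2 (V + Z = W) on D(V)={4,5,6,8} D(Z)={3,6,8,10} D(W)={5,7,9,10}: V {4,5,6,8}->{4,6}; Z {3,6,8,10}->{3,6}; W {5,7,9,10}->{7,9,10}
So after constraint 2: D(Z) = {3,6}

Answer: {3,6}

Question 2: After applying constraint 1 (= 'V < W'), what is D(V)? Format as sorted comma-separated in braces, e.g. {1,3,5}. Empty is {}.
Answer: {4,5,6,8}

Derivation:
Constraint 1 (V < W) on D(V)={4,5,6,8,10} D(W)={3,5,7,9,10}: V {4,5,6,8,10}->{4,5,6,8}; W {3,5,7,9,10}->{5,7,9,10}
So after constraint 1: D(V) = {4,5,6,8}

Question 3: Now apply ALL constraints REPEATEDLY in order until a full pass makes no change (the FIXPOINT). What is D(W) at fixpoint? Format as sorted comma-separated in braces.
Answer: {7,9,10}

Derivation:
pass 0 (initial): D(W)={3,5,7,9,10}
pass 1: V {4,5,6,8,10}->{4,6}; W {3,5,7,9,10}->{7,9,10}; Z {3,6,8,10}->{3,6}
pass 2: no change
Fixpoint after 2 passes: D(W) = {7,9,10}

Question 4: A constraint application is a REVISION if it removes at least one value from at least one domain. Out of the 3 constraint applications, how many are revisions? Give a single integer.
Constraint 1 (V < W) on D(V)={4,5,6,8,10} D(W)={3,5,7,9,10}: V {4,5,6,8,10}->{4,5,6,8}; W {3,5,7,9,10}->{5,7,9,10} => REVISION
Constraint 2 (V + Z = W) on D(V)={4,5,6,8} D(Z)={3,6,8,10} D(W)={5,7,9,10}: V {4,5,6,8}->{4,6}; Z {3,6,8,10}->{3,6}; W {5,7,9,10}->{7,9,10} => REVISION
Constraint 3 (V != Z) on D(V)={4,6} D(Z)={3,6}: no change => not a revision
Total revisions = 2

Answer: 2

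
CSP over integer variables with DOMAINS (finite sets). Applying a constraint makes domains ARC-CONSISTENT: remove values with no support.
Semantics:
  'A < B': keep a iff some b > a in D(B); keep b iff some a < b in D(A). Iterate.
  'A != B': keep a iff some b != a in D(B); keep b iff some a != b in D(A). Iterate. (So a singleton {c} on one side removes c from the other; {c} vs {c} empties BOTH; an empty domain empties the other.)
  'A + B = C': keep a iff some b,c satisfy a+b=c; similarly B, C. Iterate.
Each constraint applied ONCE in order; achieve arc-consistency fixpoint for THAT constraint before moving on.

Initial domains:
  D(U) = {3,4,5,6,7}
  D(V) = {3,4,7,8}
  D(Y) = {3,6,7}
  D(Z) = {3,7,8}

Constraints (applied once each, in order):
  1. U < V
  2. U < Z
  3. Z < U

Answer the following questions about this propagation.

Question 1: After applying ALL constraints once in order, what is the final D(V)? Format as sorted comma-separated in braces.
Constraint 1 (U < V) on D(U)={3,4,5,6,7} D(V)={3,4,7,8}: V {3,4,7,8}->{4,7,8}
Constraint 2 (U < Z) on D(U)={3,4,5,6,7} D(Z)={3,7,8}: Z {3,7,8}->{7,8}
Constraint 3 (Z < U) on D(Z)={7,8} D(U)={3,4,5,6,7}: Z {7,8}->{}; U {3,4,5,6,7}->{}
So after all 3 constraints: D(V) = {4,7,8}

Answer: {4,7,8}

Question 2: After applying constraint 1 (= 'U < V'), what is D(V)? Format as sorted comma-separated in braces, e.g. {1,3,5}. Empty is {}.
Answer: {4,7,8}

Derivation:
Constraint 1 (U < V) on D(U)={3,4,5,6,7} D(V)={3,4,7,8}: V {3,4,7,8}->{4,7,8}
So after constraint 1: D(V) = {4,7,8}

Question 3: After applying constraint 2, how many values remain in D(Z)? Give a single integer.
Constraint 1 (U < V) on D(U)={3,4,5,6,7} D(V)={3,4,7,8}: V {3,4,7,8}->{4,7,8}
Constraint 2 (U < Z) on D(U)={3,4,5,6,7} D(Z)={3,7,8}: Z {3,7,8}->{7,8}
So after constraint 2: D(Z)={7,8}, size = 2

Answer: 2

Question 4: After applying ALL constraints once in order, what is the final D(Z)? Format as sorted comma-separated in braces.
Answer: {}

Derivation:
Constraint 1 (U < V) on D(U)={3,4,5,6,7} D(V)={3,4,7,8}: V {3,4,7,8}->{4,7,8}
Constraint 2 (U < Z) on D(U)={3,4,5,6,7} D(Z)={3,7,8}: Z {3,7,8}->{7,8}
Constraint 3 (Z < U) on D(Z)={7,8} D(U)={3,4,5,6,7}: Z {7,8}->{}; U {3,4,5,6,7}->{}
So after all 3 constraints: D(Z) = {}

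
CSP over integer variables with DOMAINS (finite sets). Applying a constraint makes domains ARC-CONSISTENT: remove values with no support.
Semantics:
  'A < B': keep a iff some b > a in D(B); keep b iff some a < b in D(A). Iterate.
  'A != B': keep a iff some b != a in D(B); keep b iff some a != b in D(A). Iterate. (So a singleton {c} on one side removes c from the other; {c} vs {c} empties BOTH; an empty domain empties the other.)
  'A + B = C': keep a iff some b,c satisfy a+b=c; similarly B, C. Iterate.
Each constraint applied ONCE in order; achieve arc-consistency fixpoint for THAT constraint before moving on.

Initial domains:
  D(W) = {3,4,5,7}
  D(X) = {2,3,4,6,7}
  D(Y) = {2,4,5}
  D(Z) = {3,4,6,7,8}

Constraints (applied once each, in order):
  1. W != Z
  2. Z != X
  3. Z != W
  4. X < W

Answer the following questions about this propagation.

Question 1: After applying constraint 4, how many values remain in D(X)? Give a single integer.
Constraint 1 (W != Z) on D(W)={3,4,5,7} D(Z)={3,4,6,7,8}: no change
Constraint 2 (Z != X) on D(Z)={3,4,6,7,8} D(X)={2,3,4,6,7}: no change
Constraint 3 (Z != W) on D(Z)={3,4,6,7,8} D(W)={3,4,5,7}: no change
Constraint 4 (X < W) on D(X)={2,3,4,6,7} D(W)={3,4,5,7}: X {2,3,4,6,7}->{2,3,4,6}
So after constraint 4: D(X)={2,3,4,6}, size = 4

Answer: 4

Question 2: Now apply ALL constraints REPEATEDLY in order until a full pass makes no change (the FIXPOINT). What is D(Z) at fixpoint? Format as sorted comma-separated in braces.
pass 0 (initial): D(Z)={3,4,6,7,8}
pass 1: X {2,3,4,6,7}->{2,3,4,6}
pass 2: no change
Fixpoint after 2 passes: D(Z) = {3,4,6,7,8}

Answer: {3,4,6,7,8}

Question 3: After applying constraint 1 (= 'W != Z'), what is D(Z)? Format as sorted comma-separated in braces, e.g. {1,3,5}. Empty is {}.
Constraint 1 (W != Z) on D(W)={3,4,5,7} D(Z)={3,4,6,7,8}: no change
So after constraint 1: D(Z) = {3,4,6,7,8}

Answer: {3,4,6,7,8}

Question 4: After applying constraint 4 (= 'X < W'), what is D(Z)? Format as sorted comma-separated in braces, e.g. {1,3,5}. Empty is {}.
Answer: {3,4,6,7,8}

Derivation:
Constraint 1 (W != Z) on D(W)={3,4,5,7} D(Z)={3,4,6,7,8}: no change
Constraint 2 (Z != X) on D(Z)={3,4,6,7,8} D(X)={2,3,4,6,7}: no change
Constraint 3 (Z != W) on D(Z)={3,4,6,7,8} D(W)={3,4,5,7}: no change
Constraint 4 (X < W) on D(X)={2,3,4,6,7} D(W)={3,4,5,7}: X {2,3,4,6,7}->{2,3,4,6}
So after constraint 4: D(Z) = {3,4,6,7,8}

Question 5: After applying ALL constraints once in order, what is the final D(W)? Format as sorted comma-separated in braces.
Constraint 1 (W != Z) on D(W)={3,4,5,7} D(Z)={3,4,6,7,8}: no change
Constraint 2 (Z != X) on D(Z)={3,4,6,7,8} D(X)={2,3,4,6,7}: no change
Constraint 3 (Z != W) on D(Z)={3,4,6,7,8} D(W)={3,4,5,7}: no change
Constraint 4 (X < W) on D(X)={2,3,4,6,7} D(W)={3,4,5,7}: X {2,3,4,6,7}->{2,3,4,6}
So after all 4 constraints: D(W) = {3,4,5,7}

Answer: {3,4,5,7}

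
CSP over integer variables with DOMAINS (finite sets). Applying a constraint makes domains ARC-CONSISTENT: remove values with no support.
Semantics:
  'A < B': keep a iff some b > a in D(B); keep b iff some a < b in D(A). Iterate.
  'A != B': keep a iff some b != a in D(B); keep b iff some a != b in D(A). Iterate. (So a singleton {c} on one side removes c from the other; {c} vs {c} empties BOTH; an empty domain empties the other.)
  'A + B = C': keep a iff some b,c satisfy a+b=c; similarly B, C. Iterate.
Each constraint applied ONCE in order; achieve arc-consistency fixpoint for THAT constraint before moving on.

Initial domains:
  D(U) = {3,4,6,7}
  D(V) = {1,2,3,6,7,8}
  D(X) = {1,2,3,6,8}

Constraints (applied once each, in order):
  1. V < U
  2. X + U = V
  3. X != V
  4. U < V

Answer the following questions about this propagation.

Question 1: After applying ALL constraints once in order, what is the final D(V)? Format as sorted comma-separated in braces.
Answer: {6}

Derivation:
Constraint 1 (V < U) on D(V)={1,2,3,6,7,8} D(U)={3,4,6,7}: V {1,2,3,6,7,8}->{1,2,3,6}
Constraint 2 (X + U = V) on D(X)={1,2,3,6,8} D(U)={3,4,6,7} D(V)={1,2,3,6}: X {1,2,3,6,8}->{2,3}; U {3,4,6,7}->{3,4}; V {1,2,3,6}->{6}
Constraint 3 (X != V) on D(X)={2,3} D(V)={6}: no change
Constraint 4 (U < V) on D(U)={3,4} D(V)={6}: no change
So after all 4 constraints: D(V) = {6}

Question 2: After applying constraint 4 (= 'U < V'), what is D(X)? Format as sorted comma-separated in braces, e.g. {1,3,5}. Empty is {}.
Constraint 1 (V < U) on D(V)={1,2,3,6,7,8} D(U)={3,4,6,7}: V {1,2,3,6,7,8}->{1,2,3,6}
Constraint 2 (X + U = V) on D(X)={1,2,3,6,8} D(U)={3,4,6,7} D(V)={1,2,3,6}: X {1,2,3,6,8}->{2,3}; U {3,4,6,7}->{3,4}; V {1,2,3,6}->{6}
Constraint 3 (X != V) on D(X)={2,3} D(V)={6}: no change
Constraint 4 (U < V) on D(U)={3,4} D(V)={6}: no change
So after constraint 4: D(X) = {2,3}

Answer: {2,3}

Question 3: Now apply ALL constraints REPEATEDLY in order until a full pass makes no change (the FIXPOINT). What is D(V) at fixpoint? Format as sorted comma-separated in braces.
Answer: {}

Derivation:
pass 0 (initial): D(V)={1,2,3,6,7,8}
pass 1: U {3,4,6,7}->{3,4}; V {1,2,3,6,7,8}->{6}; X {1,2,3,6,8}->{2,3}
pass 2: U {3,4}->{}; V {6}->{}; X {2,3}->{}
pass 3: no change
Fixpoint after 3 passes: D(V) = {}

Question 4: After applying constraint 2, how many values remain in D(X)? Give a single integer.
Constraint 1 (V < U) on D(V)={1,2,3,6,7,8} D(U)={3,4,6,7}: V {1,2,3,6,7,8}->{1,2,3,6}
Constraint 2 (X + U = V) on D(X)={1,2,3,6,8} D(U)={3,4,6,7} D(V)={1,2,3,6}: X {1,2,3,6,8}->{2,3}; U {3,4,6,7}->{3,4}; V {1,2,3,6}->{6}
So after constraint 2: D(X)={2,3}, size = 2

Answer: 2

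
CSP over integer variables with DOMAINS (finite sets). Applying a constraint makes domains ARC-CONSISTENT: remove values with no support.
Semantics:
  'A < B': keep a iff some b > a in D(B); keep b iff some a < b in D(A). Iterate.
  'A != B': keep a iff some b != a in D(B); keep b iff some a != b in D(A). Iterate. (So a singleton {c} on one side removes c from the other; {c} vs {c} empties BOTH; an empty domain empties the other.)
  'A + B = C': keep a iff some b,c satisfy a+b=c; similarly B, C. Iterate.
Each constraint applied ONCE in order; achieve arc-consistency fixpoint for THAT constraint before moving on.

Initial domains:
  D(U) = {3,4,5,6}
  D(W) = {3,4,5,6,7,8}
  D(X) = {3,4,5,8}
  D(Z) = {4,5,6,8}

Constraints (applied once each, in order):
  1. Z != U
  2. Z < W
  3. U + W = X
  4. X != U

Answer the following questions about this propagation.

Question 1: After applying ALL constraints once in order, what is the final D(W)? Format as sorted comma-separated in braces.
Answer: {5}

Derivation:
Constraint 1 (Z != U) on D(Z)={4,5,6,8} D(U)={3,4,5,6}: no change
Constraint 2 (Z < W) on D(Z)={4,5,6,8} D(W)={3,4,5,6,7,8}: Z {4,5,6,8}->{4,5,6}; W {3,4,5,6,7,8}->{5,6,7,8}
Constraint 3 (U + W = X) on D(U)={3,4,5,6} D(W)={5,6,7,8} D(X)={3,4,5,8}: U {3,4,5,6}->{3}; W {5,6,7,8}->{5}; X {3,4,5,8}->{8}
Constraint 4 (X != U) on D(X)={8} D(U)={3}: no change
So after all 4 constraints: D(W) = {5}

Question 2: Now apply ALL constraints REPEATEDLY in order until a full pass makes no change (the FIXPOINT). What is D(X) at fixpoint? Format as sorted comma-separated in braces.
pass 0 (initial): D(X)={3,4,5,8}
pass 1: U {3,4,5,6}->{3}; W {3,4,5,6,7,8}->{5}; X {3,4,5,8}->{8}; Z {4,5,6,8}->{4,5,6}
pass 2: Z {4,5,6}->{4}
pass 3: no change
Fixpoint after 3 passes: D(X) = {8}

Answer: {8}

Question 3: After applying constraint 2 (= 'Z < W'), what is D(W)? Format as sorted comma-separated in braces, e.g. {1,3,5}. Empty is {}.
Answer: {5,6,7,8}

Derivation:
Constraint 1 (Z != U) on D(Z)={4,5,6,8} D(U)={3,4,5,6}: no change
Constraint 2 (Z < W) on D(Z)={4,5,6,8} D(W)={3,4,5,6,7,8}: Z {4,5,6,8}->{4,5,6}; W {3,4,5,6,7,8}->{5,6,7,8}
So after constraint 2: D(W) = {5,6,7,8}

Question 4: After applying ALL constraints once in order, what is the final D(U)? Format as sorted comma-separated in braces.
Constraint 1 (Z != U) on D(Z)={4,5,6,8} D(U)={3,4,5,6}: no change
Constraint 2 (Z < W) on D(Z)={4,5,6,8} D(W)={3,4,5,6,7,8}: Z {4,5,6,8}->{4,5,6}; W {3,4,5,6,7,8}->{5,6,7,8}
Constraint 3 (U + W = X) on D(U)={3,4,5,6} D(W)={5,6,7,8} D(X)={3,4,5,8}: U {3,4,5,6}->{3}; W {5,6,7,8}->{5}; X {3,4,5,8}->{8}
Constraint 4 (X != U) on D(X)={8} D(U)={3}: no change
So after all 4 constraints: D(U) = {3}

Answer: {3}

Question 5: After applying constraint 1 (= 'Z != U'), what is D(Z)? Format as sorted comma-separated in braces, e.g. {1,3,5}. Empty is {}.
Answer: {4,5,6,8}

Derivation:
Constraint 1 (Z != U) on D(Z)={4,5,6,8} D(U)={3,4,5,6}: no change
So after constraint 1: D(Z) = {4,5,6,8}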